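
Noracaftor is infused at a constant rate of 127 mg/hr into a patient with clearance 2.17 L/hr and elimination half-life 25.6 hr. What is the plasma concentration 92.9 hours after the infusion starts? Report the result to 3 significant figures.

Css = rate / CL = 127 / 2.17 = 58.53 µg/mL
k = ln 2 / 25.6 = 0.02708 hr⁻¹
C(t) = Css (1 − e^(−kt)) = 58.53 × (1 − e^(−2.515)) = 58.53 × 0.9192 ≈ 53.8 µg/mL

53.8 µg/mL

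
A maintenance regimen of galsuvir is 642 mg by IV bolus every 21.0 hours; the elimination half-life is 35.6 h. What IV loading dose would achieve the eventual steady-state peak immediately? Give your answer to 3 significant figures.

k = ln 2 / 35.6 = 0.01947 h⁻¹
Accumulation ratio R = 1 / (1 − e^(−kτ)) = 1 / (1 − e^(−0.01947×21.0)) = 1 / (1 − 0.6644) = 2.980
Loading dose = maintenance dose × R = 642 × 2.980 ≈ 1910 mg

1910 mg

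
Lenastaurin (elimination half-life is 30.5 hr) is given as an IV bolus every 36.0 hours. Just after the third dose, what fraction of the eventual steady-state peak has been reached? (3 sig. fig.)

0.914

k = ln 2 / 30.5 = 0.02273 hr⁻¹
f_n = 1 − e^(−nkτ) = 1 − e^(−3 × 0.02273 × 36.0) = 1 − e^(−2.454) = 1 − 0.08591 ≈ 0.914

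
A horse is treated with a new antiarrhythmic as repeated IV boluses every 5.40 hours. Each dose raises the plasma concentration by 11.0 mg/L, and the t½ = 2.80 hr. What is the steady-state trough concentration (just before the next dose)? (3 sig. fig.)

3.92 mg/L

k = ln 2 / 2.80 = 0.2476 hr⁻¹
Fraction remaining after one interval: e^(−kτ) = e^(−0.2476 × 5.40) = 0.2627
R = 1 / (1 − 0.2627) = 1.356
Css,max = 11.0 × 1.356 = 14.92 mg/L
Css,min = Css,max × e^(−kτ) = 14.92 × 0.2627 ≈ 3.92 mg/L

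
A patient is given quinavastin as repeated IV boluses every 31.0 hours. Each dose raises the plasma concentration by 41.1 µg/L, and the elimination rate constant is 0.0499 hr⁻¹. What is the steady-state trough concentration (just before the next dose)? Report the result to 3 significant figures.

Fraction remaining after one interval: e^(−kτ) = e^(−0.04990 × 31.0) = 0.2129
R = 1 / (1 − 0.2129) = 1.270
Css,max = 41.1 × 1.270 = 52.22 µg/L
Css,min = Css,max × e^(−kτ) = 52.22 × 0.2129 ≈ 11.1 µg/L

11.1 µg/L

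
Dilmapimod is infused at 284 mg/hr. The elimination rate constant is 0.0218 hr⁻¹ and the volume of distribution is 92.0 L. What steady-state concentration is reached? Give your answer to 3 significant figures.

CL = k · V = 0.0218 × 92.0 = 2.006 L/hr
Css = rate / CL = 284 / 2.006 ≈ 142 µg/mL

142 µg/mL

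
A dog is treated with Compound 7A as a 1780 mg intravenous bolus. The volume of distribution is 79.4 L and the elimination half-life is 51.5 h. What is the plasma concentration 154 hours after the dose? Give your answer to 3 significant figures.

2.82 µg/mL

C₀ = dose / V = 1780 / 79.4 = 22.42 µg/mL
k = ln 2 / 51.5 = 0.01346 h⁻¹
C(t) = C₀ e^(−kt) = 22.42 × e^(−0.01346 × 154) = 22.42 × e^(−2.073) = 22.42 × 0.1258 ≈ 2.82 µg/mL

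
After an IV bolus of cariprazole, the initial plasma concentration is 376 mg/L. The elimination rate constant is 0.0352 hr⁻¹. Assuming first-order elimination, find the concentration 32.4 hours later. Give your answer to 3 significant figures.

C(t) = C₀ e^(−kt) = 376 × e^(−0.03520 × 32.4) = 376 × e^(−1.140) = 376 × 0.3197 ≈ 120 mg/L

120 mg/L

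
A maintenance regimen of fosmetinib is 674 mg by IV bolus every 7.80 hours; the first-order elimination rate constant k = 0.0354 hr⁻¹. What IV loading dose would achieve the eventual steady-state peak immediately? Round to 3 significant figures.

Accumulation ratio R = 1 / (1 − e^(−kτ)) = 1 / (1 − e^(−0.03540×7.80)) = 1 / (1 − 0.7587) = 4.145
Loading dose = maintenance dose × R = 674 × 4.145 ≈ 2790 mg

2790 mg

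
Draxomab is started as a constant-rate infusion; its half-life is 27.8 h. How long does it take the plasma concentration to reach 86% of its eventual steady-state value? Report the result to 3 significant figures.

78.9 hours

k = ln 2 / 27.8 = 0.02493 h⁻¹
f = 1 − e^(−kt)  ⇒  t = −ln(1 − f) / k
t = −ln(1 − 0.86) / 0.02493 = 1.966 / 0.02493 ≈ 78.9 hours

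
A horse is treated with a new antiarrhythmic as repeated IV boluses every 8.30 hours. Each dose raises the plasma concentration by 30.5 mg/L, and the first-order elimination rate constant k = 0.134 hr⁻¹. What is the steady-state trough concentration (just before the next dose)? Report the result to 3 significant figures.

Fraction remaining after one interval: e^(−kτ) = e^(−0.1340 × 8.30) = 0.3288
R = 1 / (1 − 0.3288) = 1.490
Css,max = 30.5 × 1.490 = 45.44 mg/L
Css,min = Css,max × e^(−kτ) = 45.44 × 0.3288 ≈ 14.9 mg/L

14.9 mg/L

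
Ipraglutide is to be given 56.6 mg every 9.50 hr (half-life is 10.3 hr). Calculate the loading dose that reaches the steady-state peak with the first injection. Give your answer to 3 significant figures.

120 mg

k = ln 2 / 10.3 = 0.06730 hr⁻¹
Accumulation ratio R = 1 / (1 − e^(−kτ)) = 1 / (1 − e^(−0.06730×9.50)) = 1 / (1 − 0.5277) = 2.117
Loading dose = maintenance dose × R = 56.6 × 2.117 ≈ 120 mg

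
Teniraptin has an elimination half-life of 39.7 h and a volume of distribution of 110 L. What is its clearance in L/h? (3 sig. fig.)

1.92 L/h

k = ln 2 / t½ = ln 2 / 39.7 = 0.01746 h⁻¹
CL = k · V = 0.01746 × 110 ≈ 1.92 L/h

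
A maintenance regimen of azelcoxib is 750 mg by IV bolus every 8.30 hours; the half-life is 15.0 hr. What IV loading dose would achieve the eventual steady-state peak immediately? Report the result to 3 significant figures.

2350 mg

k = ln 2 / 15.0 = 0.04621 hr⁻¹
Accumulation ratio R = 1 / (1 − e^(−kτ)) = 1 / (1 − e^(−0.04621×8.30)) = 1 / (1 − 0.6814) = 3.139
Loading dose = maintenance dose × R = 750 × 3.139 ≈ 2350 mg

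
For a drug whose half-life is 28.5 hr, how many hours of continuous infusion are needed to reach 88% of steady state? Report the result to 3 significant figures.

k = ln 2 / 28.5 = 0.02432 hr⁻¹
f = 1 − e^(−kt)  ⇒  t = −ln(1 − f) / k
t = −ln(1 − 0.88) / 0.02432 = 2.120 / 0.02432 ≈ 87.2 hours

87.2 hours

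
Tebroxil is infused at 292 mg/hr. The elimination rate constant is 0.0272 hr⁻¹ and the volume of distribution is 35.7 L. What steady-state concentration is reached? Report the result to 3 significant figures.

301 µg/mL

CL = k · V = 0.0272 × 35.7 = 0.9710 L/hr
Css = rate / CL = 292 / 0.9710 ≈ 301 µg/mL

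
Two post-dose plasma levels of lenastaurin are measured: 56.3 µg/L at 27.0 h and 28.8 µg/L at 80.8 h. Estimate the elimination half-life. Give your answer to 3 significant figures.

55.6 hours

k = ln(C₁/C₂) / (t₂ − t₁) = ln(56.3/28.8) / (80.8 − 27.0)
  = 0.6703 / 53.80 = 0.01246 h⁻¹
t½ = ln 2 / k = ln 2 / 0.01246 ≈ 55.6 hours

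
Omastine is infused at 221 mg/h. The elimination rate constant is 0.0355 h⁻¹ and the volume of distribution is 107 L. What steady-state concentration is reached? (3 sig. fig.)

58.2 mg/L

CL = k · V = 0.0355 × 107 = 3.798 L/h
Css = rate / CL = 221 / 3.798 ≈ 58.2 mg/L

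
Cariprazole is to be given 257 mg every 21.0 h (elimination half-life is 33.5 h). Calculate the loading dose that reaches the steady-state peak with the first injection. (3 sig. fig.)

729 mg

k = ln 2 / 33.5 = 0.02069 h⁻¹
Accumulation ratio R = 1 / (1 − e^(−kτ)) = 1 / (1 − e^(−0.02069×21.0)) = 1 / (1 − 0.6476) = 2.838
Loading dose = maintenance dose × R = 257 × 2.838 ≈ 729 mg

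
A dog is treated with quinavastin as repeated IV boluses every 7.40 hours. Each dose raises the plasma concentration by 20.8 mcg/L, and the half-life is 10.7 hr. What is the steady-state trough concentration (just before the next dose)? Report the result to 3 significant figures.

k = ln 2 / 10.7 = 0.06478 hr⁻¹
Fraction remaining after one interval: e^(−kτ) = e^(−0.06478 × 7.40) = 0.6192
R = 1 / (1 − 0.6192) = 2.626
Css,max = 20.8 × 2.626 = 54.62 mcg/L
Css,min = Css,max × e^(−kτ) = 54.62 × 0.6192 ≈ 33.8 mcg/L

33.8 mcg/L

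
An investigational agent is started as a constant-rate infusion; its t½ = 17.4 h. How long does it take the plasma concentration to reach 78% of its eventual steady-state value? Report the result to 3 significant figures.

38.0 hours

k = ln 2 / 17.4 = 0.03984 h⁻¹
f = 1 − e^(−kt)  ⇒  t = −ln(1 − f) / k
t = −ln(1 − 0.78) / 0.03984 = 1.514 / 0.03984 ≈ 38.0 hours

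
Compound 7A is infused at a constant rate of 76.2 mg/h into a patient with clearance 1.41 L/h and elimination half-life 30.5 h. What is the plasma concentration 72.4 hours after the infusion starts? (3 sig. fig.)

43.6 µg/mL

Css = rate / CL = 76.2 / 1.41 = 54.04 µg/mL
k = ln 2 / 30.5 = 0.02273 h⁻¹
C(t) = Css (1 − e^(−kt)) = 54.04 × (1 − e^(−1.645)) = 54.04 × 0.8071 ≈ 43.6 µg/mL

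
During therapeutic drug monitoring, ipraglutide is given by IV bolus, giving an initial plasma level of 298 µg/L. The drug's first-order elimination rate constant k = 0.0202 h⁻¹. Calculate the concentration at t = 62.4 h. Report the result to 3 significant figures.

84.5 µg/L

C(t) = C₀ e^(−kt) = 298 × e^(−0.02020 × 62.4) = 298 × e^(−1.260) = 298 × 0.2835 ≈ 84.5 µg/L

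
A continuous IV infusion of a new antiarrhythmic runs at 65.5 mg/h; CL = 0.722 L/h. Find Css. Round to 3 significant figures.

90.7 µg/mL

Css = infusion rate / CL = 65.5 / 0.722 ≈ 90.7 µg/mL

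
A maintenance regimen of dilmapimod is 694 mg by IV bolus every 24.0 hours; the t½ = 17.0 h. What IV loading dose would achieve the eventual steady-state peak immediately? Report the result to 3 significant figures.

1110 mg

k = ln 2 / 17.0 = 0.04077 h⁻¹
Accumulation ratio R = 1 / (1 − e^(−kτ)) = 1 / (1 − e^(−0.04077×24.0)) = 1 / (1 − 0.3759) = 1.602
Loading dose = maintenance dose × R = 694 × 1.602 ≈ 1110 mg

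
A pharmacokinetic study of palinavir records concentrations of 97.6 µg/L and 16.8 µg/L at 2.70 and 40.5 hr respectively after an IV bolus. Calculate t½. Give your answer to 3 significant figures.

k = ln(C₁/C₂) / (t₂ − t₁) = ln(97.6/16.8) / (40.5 − 2.70)
  = 1.759 / 37.80 = 0.04655 hr⁻¹
t½ = ln 2 / k = ln 2 / 0.04655 ≈ 14.9 hours

14.9 hours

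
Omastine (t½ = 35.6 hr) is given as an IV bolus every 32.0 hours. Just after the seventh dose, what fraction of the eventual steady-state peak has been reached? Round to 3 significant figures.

k = ln 2 / 35.6 = 0.01947 hr⁻¹
f_n = 1 − e^(−nkτ) = 1 − e^(−7 × 0.01947 × 32.0) = 1 − e^(−4.361) = 1 − 0.01276 ≈ 0.987

0.987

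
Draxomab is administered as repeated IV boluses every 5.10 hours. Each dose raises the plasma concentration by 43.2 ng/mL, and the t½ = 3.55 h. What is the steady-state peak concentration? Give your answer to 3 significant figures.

68.5 ng/mL

k = ln 2 / 3.55 = 0.1953 h⁻¹
Fraction remaining after one interval: e^(−kτ) = e^(−0.1953 × 5.10) = 0.3694
R = 1 / (1 − 0.3694) = 1.586
Css,max = 43.2 × 1.586 ≈ 68.5 ng/mL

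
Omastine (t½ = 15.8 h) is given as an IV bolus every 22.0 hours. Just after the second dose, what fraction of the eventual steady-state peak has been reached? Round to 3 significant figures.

k = ln 2 / 15.8 = 0.04387 h⁻¹
f_n = 1 − e^(−nkτ) = 1 − e^(−2 × 0.04387 × 22.0) = 1 − e^(−1.930) = 1 − 0.1451 ≈ 0.855

0.855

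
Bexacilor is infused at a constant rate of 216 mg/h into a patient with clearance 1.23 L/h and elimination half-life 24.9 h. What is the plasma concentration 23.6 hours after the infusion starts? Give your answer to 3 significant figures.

Css = rate / CL = 216 / 1.23 = 175.6 mg/L
k = ln 2 / 24.9 = 0.02784 h⁻¹
C(t) = Css (1 − e^(−kt)) = 175.6 × (1 − e^(−0.6570)) = 175.6 × 0.4816 ≈ 84.6 mg/L

84.6 mg/L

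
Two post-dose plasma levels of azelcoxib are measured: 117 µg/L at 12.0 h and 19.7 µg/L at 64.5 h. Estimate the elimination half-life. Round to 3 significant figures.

20.4 hours

k = ln(C₁/C₂) / (t₂ − t₁) = ln(117/19.7) / (64.5 − 12.0)
  = 1.782 / 52.50 = 0.03393 h⁻¹
t½ = ln 2 / k = ln 2 / 0.03393 ≈ 20.4 hours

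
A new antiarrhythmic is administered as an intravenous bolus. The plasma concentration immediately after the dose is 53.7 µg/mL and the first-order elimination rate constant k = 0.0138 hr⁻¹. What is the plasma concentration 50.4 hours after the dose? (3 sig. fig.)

26.8 µg/mL

C(t) = C₀ e^(−kt) = 53.7 × e^(−0.01380 × 50.4) = 53.7 × e^(−0.6955) = 53.7 × 0.4988 ≈ 26.8 µg/mL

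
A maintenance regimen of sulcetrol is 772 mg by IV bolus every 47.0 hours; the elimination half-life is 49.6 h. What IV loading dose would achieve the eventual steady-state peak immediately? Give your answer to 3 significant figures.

k = ln 2 / 49.6 = 0.01397 h⁻¹
Accumulation ratio R = 1 / (1 − e^(−kτ)) = 1 / (1 − e^(−0.01397×47.0)) = 1 / (1 − 0.5185) = 2.077
Loading dose = maintenance dose × R = 772 × 2.077 ≈ 1600 mg

1600 mg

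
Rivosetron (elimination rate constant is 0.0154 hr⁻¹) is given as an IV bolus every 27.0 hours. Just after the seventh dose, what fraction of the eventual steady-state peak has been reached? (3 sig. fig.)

f_n = 1 − e^(−nkτ) = 1 − e^(−7 × 0.01540 × 27.0) = 1 − e^(−2.911) = 1 − 0.05444 ≈ 0.946

0.946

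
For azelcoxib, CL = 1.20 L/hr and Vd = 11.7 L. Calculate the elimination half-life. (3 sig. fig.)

k = CL / V = 1.20 / 11.7 = 0.1026 hr⁻¹
t½ = ln 2 / k = ln 2 / 0.1026 ≈ 6.76 hours

6.76 hours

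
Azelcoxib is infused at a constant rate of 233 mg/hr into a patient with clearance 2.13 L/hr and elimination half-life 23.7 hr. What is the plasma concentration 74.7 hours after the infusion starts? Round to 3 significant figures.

97.1 mg/L

Css = rate / CL = 233 / 2.13 = 109.4 mg/L
k = ln 2 / 23.7 = 0.02925 hr⁻¹
C(t) = Css (1 − e^(−kt)) = 109.4 × (1 − e^(−2.185)) = 109.4 × 0.8875 ≈ 97.1 mg/L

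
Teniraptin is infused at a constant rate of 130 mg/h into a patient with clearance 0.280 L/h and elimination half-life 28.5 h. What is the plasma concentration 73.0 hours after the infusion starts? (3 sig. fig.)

386 mg/L

Css = rate / CL = 130 / 0.280 = 464.3 mg/L
k = ln 2 / 28.5 = 0.02432 h⁻¹
C(t) = Css (1 − e^(−kt)) = 464.3 × (1 − e^(−1.775)) = 464.3 × 0.8306 ≈ 386 mg/L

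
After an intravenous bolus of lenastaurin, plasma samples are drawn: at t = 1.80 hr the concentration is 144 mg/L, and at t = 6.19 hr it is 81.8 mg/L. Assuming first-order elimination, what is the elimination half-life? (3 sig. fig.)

5.38 hours

k = ln(C₁/C₂) / (t₂ − t₁) = ln(144/81.8) / (6.19 − 1.80)
  = 0.5655 / 4.390 = 0.1288 hr⁻¹
t½ = ln 2 / k = ln 2 / 0.1288 ≈ 5.38 hours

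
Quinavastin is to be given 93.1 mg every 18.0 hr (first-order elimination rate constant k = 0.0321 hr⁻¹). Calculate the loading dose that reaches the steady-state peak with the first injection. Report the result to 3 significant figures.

212 mg

Accumulation ratio R = 1 / (1 − e^(−kτ)) = 1 / (1 − e^(−0.03210×18.0)) = 1 / (1 − 0.5611) = 2.279
Loading dose = maintenance dose × R = 93.1 × 2.279 ≈ 212 mg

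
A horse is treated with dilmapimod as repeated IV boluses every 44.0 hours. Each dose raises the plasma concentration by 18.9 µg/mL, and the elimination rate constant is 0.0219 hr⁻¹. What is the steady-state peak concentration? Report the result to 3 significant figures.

30.6 µg/mL

Fraction remaining after one interval: e^(−kτ) = e^(−0.02190 × 44.0) = 0.3815
R = 1 / (1 − 0.3815) = 1.617
Css,max = 18.9 × 1.617 ≈ 30.6 µg/mL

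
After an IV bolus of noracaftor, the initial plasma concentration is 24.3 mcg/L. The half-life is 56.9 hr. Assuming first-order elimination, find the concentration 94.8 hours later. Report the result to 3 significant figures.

7.66 mcg/L

k = ln 2 / 56.9 = 0.01218 hr⁻¹
94.8 hr is 1.666 half-lives, so C = 24.3 × (1/2)^1.666 = 24.3 × 0.3151 ≈ 7.66 mcg/L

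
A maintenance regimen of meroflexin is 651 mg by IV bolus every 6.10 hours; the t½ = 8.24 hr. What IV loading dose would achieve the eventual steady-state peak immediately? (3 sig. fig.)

1620 mg

k = ln 2 / 8.24 = 0.08412 hr⁻¹
Accumulation ratio R = 1 / (1 − e^(−kτ)) = 1 / (1 − e^(−0.08412×6.10)) = 1 / (1 − 0.5986) = 2.491
Loading dose = maintenance dose × R = 651 × 2.491 ≈ 1620 mg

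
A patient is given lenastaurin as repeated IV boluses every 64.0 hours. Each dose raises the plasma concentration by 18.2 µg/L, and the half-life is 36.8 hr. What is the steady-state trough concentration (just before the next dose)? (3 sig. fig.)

7.78 µg/L

k = ln 2 / 36.8 = 0.01884 hr⁻¹
Fraction remaining after one interval: e^(−kτ) = e^(−0.01884 × 64.0) = 0.2996
R = 1 / (1 − 0.2996) = 1.428
Css,max = 18.2 × 1.428 = 25.98 µg/L
Css,min = Css,max × e^(−kτ) = 25.98 × 0.2996 ≈ 7.78 µg/L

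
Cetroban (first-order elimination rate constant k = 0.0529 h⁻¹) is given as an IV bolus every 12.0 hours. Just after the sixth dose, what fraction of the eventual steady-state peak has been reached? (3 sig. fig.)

0.978

f_n = 1 − e^(−nkτ) = 1 − e^(−6 × 0.05290 × 12.0) = 1 − e^(−3.809) = 1 − 0.02217 ≈ 0.978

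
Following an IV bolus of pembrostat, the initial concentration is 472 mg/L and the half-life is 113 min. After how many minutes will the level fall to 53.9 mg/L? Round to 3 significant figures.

k = ln 2 / 113 = 0.006134 min⁻¹
C(t) = C₀ e^(−kt)  ⇒  t = ln(C₀/C) / k
t = ln(472/53.9) / 0.006134 = 2.170 / 0.006134 ≈ 354 minutes

354 minutes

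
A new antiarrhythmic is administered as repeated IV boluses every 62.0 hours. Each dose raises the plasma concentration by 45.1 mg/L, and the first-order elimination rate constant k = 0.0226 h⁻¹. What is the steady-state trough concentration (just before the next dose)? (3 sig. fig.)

14.7 mg/L

Fraction remaining after one interval: e^(−kτ) = e^(−0.02260 × 62.0) = 0.2463
R = 1 / (1 − 0.2463) = 1.327
Css,max = 45.1 × 1.327 = 59.84 mg/L
Css,min = Css,max × e^(−kτ) = 59.84 × 0.2463 ≈ 14.7 mg/L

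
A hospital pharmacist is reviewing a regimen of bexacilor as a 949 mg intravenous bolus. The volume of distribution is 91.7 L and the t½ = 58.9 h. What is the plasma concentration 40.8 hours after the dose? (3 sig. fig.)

6.40 µg/mL

C₀ = dose / V = 949 / 91.7 = 10.35 µg/mL
k = ln 2 / 58.9 = 0.01177 h⁻¹
C(t) = C₀ e^(−kt) = 10.35 × e^(−0.01177 × 40.8) = 10.35 × e^(−0.4801) = 10.35 × 0.6187 ≈ 6.40 µg/mL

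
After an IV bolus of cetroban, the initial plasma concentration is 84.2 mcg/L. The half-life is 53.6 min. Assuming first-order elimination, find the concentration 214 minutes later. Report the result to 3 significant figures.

k = ln 2 / 53.6 = 0.01293 min⁻¹
C(t) = C₀ e^(−kt) = 84.2 × e^(−0.01293 × 214) = 84.2 × e^(−2.767) = 84.2 × 0.06282 ≈ 5.29 mcg/L

5.29 mcg/L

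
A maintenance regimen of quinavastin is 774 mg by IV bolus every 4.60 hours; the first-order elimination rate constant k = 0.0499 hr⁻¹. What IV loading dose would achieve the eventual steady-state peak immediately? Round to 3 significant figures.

3770 mg

Accumulation ratio R = 1 / (1 − e^(−kτ)) = 1 / (1 − e^(−0.04990×4.60)) = 1 / (1 − 0.7949) = 4.876
Loading dose = maintenance dose × R = 774 × 4.876 ≈ 3770 mg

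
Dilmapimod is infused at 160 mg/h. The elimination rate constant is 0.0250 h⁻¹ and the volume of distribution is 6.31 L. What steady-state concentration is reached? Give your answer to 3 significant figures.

CL = k · V = 0.0250 × 6.31 = 0.1578 L/h
Css = rate / CL = 160 / 0.1578 ≈ 1010 mg/L

1010 mg/L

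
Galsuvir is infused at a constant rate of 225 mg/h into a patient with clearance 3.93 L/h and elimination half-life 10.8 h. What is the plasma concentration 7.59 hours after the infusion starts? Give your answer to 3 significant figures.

22.1 µg/mL

Css = rate / CL = 225 / 3.93 = 57.25 µg/mL
k = ln 2 / 10.8 = 0.06418 h⁻¹
C(t) = Css (1 − e^(−kt)) = 57.25 × (1 − e^(−0.4871)) = 57.25 × 0.3856 ≈ 22.1 µg/mL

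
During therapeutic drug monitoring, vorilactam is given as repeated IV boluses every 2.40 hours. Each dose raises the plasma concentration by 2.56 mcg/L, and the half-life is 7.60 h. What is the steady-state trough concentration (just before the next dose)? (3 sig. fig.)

k = ln 2 / 7.60 = 0.09120 h⁻¹
Fraction remaining after one interval: e^(−kτ) = e^(−0.09120 × 2.40) = 0.8034
R = 1 / (1 − 0.8034) = 5.087
Css,max = 2.56 × 5.087 = 13.02 mcg/L
Css,min = Css,max × e^(−kτ) = 13.02 × 0.8034 ≈ 10.5 mcg/L

10.5 mcg/L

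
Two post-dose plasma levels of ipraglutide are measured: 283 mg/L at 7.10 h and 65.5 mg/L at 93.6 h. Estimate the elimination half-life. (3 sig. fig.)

41.0 hours

k = ln(C₁/C₂) / (t₂ − t₁) = ln(283/65.5) / (93.6 − 7.10)
  = 1.463 / 86.50 = 0.01692 h⁻¹
t½ = ln 2 / k = ln 2 / 0.01692 ≈ 41.0 hours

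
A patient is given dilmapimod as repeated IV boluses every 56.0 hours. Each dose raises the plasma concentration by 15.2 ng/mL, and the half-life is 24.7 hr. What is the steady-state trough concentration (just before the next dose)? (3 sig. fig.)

k = ln 2 / 24.7 = 0.02806 hr⁻¹
Fraction remaining after one interval: e^(−kτ) = e^(−0.02806 × 56.0) = 0.2077
R = 1 / (1 − 0.2077) = 1.262
Css,max = 15.2 × 1.262 = 19.19 ng/mL
Css,min = Css,max × e^(−kτ) = 19.19 × 0.2077 ≈ 3.99 ng/mL

3.99 ng/mL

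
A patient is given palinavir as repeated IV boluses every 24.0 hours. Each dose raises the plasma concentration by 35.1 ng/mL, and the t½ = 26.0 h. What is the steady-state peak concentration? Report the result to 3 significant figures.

74.3 ng/mL

k = ln 2 / 26.0 = 0.02666 h⁻¹
Fraction remaining after one interval: e^(−kτ) = e^(−0.02666 × 24.0) = 0.5274
R = 1 / (1 − 0.5274) = 2.116
Css,max = 35.1 × 2.116 ≈ 74.3 ng/mL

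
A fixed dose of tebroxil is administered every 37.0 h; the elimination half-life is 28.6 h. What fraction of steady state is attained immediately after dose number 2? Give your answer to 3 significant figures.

0.834

k = ln 2 / 28.6 = 0.02424 h⁻¹
f_n = 1 − e^(−nkτ) = 1 − e^(−2 × 0.02424 × 37.0) = 1 − e^(−1.793) = 1 − 0.1664 ≈ 0.834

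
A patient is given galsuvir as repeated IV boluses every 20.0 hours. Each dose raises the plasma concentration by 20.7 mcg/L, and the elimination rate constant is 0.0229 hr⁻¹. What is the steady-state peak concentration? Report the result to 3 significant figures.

Fraction remaining after one interval: e^(−kτ) = e^(−0.02290 × 20.0) = 0.6325
R = 1 / (1 − 0.6325) = 2.721
Css,max = 20.7 × 2.721 ≈ 56.3 mcg/L

56.3 mcg/L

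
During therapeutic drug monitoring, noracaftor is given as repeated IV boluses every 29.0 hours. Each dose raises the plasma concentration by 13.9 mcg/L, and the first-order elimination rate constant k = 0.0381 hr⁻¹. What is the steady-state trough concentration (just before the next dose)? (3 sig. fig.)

6.88 mcg/L

Fraction remaining after one interval: e^(−kτ) = e^(−0.03810 × 29.0) = 0.3312
R = 1 / (1 − 0.3312) = 1.495
Css,max = 13.9 × 1.495 = 20.78 mcg/L
Css,min = Css,max × e^(−kτ) = 20.78 × 0.3312 ≈ 6.88 mcg/L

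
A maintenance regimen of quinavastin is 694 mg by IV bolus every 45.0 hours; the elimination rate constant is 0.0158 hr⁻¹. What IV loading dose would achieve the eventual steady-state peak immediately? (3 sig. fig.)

Accumulation ratio R = 1 / (1 − e^(−kτ)) = 1 / (1 − e^(−0.01580×45.0)) = 1 / (1 − 0.4912) = 1.965
Loading dose = maintenance dose × R = 694 × 1.965 ≈ 1360 mg

1360 mg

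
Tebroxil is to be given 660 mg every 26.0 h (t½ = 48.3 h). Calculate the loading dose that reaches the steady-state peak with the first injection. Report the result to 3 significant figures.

2120 mg

k = ln 2 / 48.3 = 0.01435 h⁻¹
Accumulation ratio R = 1 / (1 − e^(−kτ)) = 1 / (1 − e^(−0.01435×26.0)) = 1 / (1 − 0.6886) = 3.211
Loading dose = maintenance dose × R = 660 × 3.211 ≈ 2120 mg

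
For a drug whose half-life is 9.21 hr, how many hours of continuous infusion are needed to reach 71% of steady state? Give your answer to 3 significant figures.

k = ln 2 / 9.21 = 0.07526 hr⁻¹
f = 1 − e^(−kt)  ⇒  t = −ln(1 − f) / k
t = −ln(1 − 0.71) / 0.07526 = 1.238 / 0.07526 ≈ 16.4 hours

16.4 hours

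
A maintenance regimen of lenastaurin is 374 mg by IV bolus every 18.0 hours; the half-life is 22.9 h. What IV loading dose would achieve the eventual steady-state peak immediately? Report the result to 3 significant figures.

k = ln 2 / 22.9 = 0.03027 h⁻¹
Accumulation ratio R = 1 / (1 − e^(−kτ)) = 1 / (1 − e^(−0.03027×18.0)) = 1 / (1 − 0.5799) = 2.381
Loading dose = maintenance dose × R = 374 × 2.381 ≈ 890 mg

890 mg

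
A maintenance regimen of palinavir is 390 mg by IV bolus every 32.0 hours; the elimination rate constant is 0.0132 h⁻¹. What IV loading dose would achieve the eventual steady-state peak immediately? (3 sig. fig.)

Accumulation ratio R = 1 / (1 − e^(−kτ)) = 1 / (1 − e^(−0.01320×32.0)) = 1 / (1 − 0.6555) = 2.903
Loading dose = maintenance dose × R = 390 × 2.903 ≈ 1130 mg

1130 mg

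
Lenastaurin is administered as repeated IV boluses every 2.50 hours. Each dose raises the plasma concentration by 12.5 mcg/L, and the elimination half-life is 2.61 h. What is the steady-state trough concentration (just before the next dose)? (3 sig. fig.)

13.3 mcg/L

k = ln 2 / 2.61 = 0.2656 h⁻¹
Fraction remaining after one interval: e^(−kτ) = e^(−0.2656 × 2.50) = 0.5148
R = 1 / (1 − 0.5148) = 2.061
Css,max = 12.5 × 2.061 = 25.76 mcg/L
Css,min = Css,max × e^(−kτ) = 25.76 × 0.5148 ≈ 13.3 mcg/L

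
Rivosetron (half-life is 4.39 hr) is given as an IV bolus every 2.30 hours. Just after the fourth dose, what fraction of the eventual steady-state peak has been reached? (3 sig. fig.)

k = ln 2 / 4.39 = 0.1579 hr⁻¹
f_n = 1 − e^(−nkτ) = 1 − e^(−4 × 0.1579 × 2.30) = 1 − e^(−1.453) = 1 − 0.2340 ≈ 0.766

0.766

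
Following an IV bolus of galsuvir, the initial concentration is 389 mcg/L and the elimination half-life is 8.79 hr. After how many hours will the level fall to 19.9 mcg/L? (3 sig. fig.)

37.7 hours

k = ln 2 / 8.79 = 0.07886 hr⁻¹
C(t) = C₀ e^(−kt)  ⇒  t = ln(C₀/C) / k
t = ln(389/19.9) / 0.07886 = 2.973 / 0.07886 ≈ 37.7 hours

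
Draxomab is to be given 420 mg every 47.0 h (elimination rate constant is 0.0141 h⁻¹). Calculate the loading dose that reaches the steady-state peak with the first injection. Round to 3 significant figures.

Accumulation ratio R = 1 / (1 − e^(−kτ)) = 1 / (1 − e^(−0.01410×47.0)) = 1 / (1 − 0.5155) = 2.064
Loading dose = maintenance dose × R = 420 × 2.064 ≈ 867 mg

867 mg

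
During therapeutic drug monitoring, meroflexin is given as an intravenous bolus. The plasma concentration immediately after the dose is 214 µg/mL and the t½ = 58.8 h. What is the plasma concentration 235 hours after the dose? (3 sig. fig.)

k = ln 2 / 58.8 = 0.01179 h⁻¹
235 h is 3.997 half-lives, so C = 214 × (1/2)^3.997 = 214 × 0.06265 ≈ 13.4 µg/mL

13.4 µg/mL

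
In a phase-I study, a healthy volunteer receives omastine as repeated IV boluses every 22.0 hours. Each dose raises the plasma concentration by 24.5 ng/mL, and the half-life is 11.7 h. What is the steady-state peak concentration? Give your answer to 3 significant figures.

33.6 ng/mL

k = ln 2 / 11.7 = 0.05924 h⁻¹
Fraction remaining after one interval: e^(−kτ) = e^(−0.05924 × 22.0) = 0.2716
R = 1 / (1 − 0.2716) = 1.373
Css,max = 24.5 × 1.373 ≈ 33.6 ng/mL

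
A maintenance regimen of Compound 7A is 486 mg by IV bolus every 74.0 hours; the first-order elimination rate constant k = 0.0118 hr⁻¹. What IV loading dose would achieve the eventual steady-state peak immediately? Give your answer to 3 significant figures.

Accumulation ratio R = 1 / (1 − e^(−kτ)) = 1 / (1 − e^(−0.01180×74.0)) = 1 / (1 − 0.4176) = 1.717
Loading dose = maintenance dose × R = 486 × 1.717 ≈ 834 mg

834 mg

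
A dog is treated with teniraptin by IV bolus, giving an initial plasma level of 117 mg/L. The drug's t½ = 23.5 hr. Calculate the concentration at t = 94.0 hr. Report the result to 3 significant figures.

k = ln 2 / 23.5 = 0.02950 hr⁻¹
94.0 hr is 4.000 half-lives, so C = 117 × (1/2)^4.000 = 117 × 0.06250 ≈ 7.31 mg/L

7.31 mg/L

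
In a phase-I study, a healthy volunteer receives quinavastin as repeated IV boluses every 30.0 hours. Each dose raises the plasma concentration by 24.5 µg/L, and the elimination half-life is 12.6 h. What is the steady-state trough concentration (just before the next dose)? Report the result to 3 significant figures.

k = ln 2 / 12.6 = 0.05501 h⁻¹
Fraction remaining after one interval: e^(−kτ) = e^(−0.05501 × 30.0) = 0.1920
R = 1 / (1 − 0.1920) = 1.238
Css,max = 24.5 × 1.238 = 30.32 µg/L
Css,min = Css,max × e^(−kτ) = 30.32 × 0.1920 ≈ 5.82 µg/L

5.82 µg/L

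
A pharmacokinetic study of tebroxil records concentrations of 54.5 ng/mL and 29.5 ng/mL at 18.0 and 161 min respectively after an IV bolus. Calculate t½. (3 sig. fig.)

161 minutes

k = ln(C₁/C₂) / (t₂ − t₁) = ln(54.5/29.5) / (161 − 18.0)
  = 0.6138 / 143.0 = 0.004292 min⁻¹
t½ = ln 2 / k = ln 2 / 0.004292 ≈ 161 minutes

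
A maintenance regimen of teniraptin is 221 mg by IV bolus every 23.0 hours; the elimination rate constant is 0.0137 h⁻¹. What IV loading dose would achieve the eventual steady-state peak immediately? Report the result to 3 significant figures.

818 mg

Accumulation ratio R = 1 / (1 − e^(−kτ)) = 1 / (1 − e^(−0.01370×23.0)) = 1 / (1 − 0.7297) = 3.700
Loading dose = maintenance dose × R = 221 × 3.700 ≈ 818 mg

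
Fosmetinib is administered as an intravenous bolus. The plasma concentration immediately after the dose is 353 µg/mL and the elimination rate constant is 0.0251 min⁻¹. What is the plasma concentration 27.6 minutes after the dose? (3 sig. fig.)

C(t) = C₀ e^(−kt) = 353 × e^(−0.02510 × 27.6) = 353 × e^(−0.6928) = 353 × 0.5002 ≈ 177 µg/mL

177 µg/mL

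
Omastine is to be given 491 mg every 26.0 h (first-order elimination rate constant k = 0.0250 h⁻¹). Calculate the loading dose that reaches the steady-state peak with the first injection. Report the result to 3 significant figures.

Accumulation ratio R = 1 / (1 − e^(−kτ)) = 1 / (1 − e^(−0.02500×26.0)) = 1 / (1 − 0.5220) = 2.092
Loading dose = maintenance dose × R = 491 × 2.092 ≈ 1030 mg

1030 mg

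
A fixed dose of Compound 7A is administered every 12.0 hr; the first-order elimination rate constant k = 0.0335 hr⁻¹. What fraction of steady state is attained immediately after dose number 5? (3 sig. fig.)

f_n = 1 − e^(−nkτ) = 1 − e^(−5 × 0.03350 × 12.0) = 1 − e^(−2.010) = 1 − 0.1340 ≈ 0.866

0.866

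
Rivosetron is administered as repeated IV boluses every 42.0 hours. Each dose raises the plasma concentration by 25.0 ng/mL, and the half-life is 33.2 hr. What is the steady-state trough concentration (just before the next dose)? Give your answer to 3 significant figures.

k = ln 2 / 33.2 = 0.02088 hr⁻¹
Fraction remaining after one interval: e^(−kτ) = e^(−0.02088 × 42.0) = 0.4161
R = 1 / (1 − 0.4161) = 1.713
Css,max = 25.0 × 1.713 = 42.81 ng/mL
Css,min = Css,max × e^(−kτ) = 42.81 × 0.4161 ≈ 17.8 ng/mL

17.8 ng/mL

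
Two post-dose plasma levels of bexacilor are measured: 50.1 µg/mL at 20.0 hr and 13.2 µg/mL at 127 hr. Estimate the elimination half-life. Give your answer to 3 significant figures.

55.6 hours

k = ln(C₁/C₂) / (t₂ − t₁) = ln(50.1/13.2) / (127 − 20.0)
  = 1.334 / 107.0 = 0.01247 hr⁻¹
t½ = ln 2 / k = ln 2 / 0.01247 ≈ 55.6 hours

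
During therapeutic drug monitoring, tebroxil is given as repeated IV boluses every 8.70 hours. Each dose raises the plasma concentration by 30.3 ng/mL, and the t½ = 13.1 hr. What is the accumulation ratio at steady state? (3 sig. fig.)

k = ln 2 / 13.1 = 0.05291 hr⁻¹
Fraction remaining after one interval: e^(−kτ) = e^(−0.05291 × 8.70) = 0.6311
R = 1 / (1 − 0.6311) = 1 / 0.3689 ≈ 2.71

2.71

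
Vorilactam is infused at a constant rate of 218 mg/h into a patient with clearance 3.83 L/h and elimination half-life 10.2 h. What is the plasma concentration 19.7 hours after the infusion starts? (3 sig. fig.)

Css = rate / CL = 218 / 3.83 = 56.92 µg/mL
k = ln 2 / 10.2 = 0.06796 h⁻¹
C(t) = Css (1 − e^(−kt)) = 56.92 × (1 − e^(−1.339)) = 56.92 × 0.7378 ≈ 42.0 µg/mL

42.0 µg/mL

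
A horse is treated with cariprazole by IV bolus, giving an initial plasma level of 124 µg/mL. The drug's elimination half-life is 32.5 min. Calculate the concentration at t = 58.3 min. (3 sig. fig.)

k = ln 2 / 32.5 = 0.02133 min⁻¹
C(t) = C₀ e^(−kt) = 124 × e^(−0.02133 × 58.3) = 124 × e^(−1.243) = 124 × 0.2884 ≈ 35.8 µg/mL

35.8 µg/mL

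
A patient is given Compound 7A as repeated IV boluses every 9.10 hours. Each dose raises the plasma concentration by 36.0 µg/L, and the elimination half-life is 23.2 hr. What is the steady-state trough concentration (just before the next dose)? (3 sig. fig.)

115 µg/L

k = ln 2 / 23.2 = 0.02988 hr⁻¹
Fraction remaining after one interval: e^(−kτ) = e^(−0.02988 × 9.10) = 0.7619
R = 1 / (1 − 0.7619) = 4.201
Css,max = 36.0 × 4.201 = 151.2 µg/L
Css,min = Css,max × e^(−kτ) = 151.2 × 0.7619 ≈ 115 µg/L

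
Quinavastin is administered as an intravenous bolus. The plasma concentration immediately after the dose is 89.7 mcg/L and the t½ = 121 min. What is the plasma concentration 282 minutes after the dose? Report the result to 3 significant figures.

k = ln 2 / 121 = 0.005728 min⁻¹
282 min is 2.331 half-lives, so C = 89.7 × (1/2)^2.331 = 89.7 × 0.1988 ≈ 17.8 mcg/L

17.8 mcg/L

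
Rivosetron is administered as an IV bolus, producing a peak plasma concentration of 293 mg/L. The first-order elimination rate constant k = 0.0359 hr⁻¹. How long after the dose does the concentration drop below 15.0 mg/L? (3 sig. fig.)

82.8 hours

C(t) = C₀ e^(−kt)  ⇒  t = ln(C₀/C) / k
t = ln(293/15.0) / 0.03590 = 2.972 / 0.03590 ≈ 82.8 hours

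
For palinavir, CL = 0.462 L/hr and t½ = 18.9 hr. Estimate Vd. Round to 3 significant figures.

k = ln 2 / t½ = ln 2 / 18.9 = 0.03667 hr⁻¹
V = CL / k = 0.462 / 0.03667 ≈ 12.6 L

12.6 L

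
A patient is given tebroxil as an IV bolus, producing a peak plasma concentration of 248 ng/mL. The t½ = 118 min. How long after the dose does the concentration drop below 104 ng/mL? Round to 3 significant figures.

148 minutes

k = ln 2 / 118 = 0.005874 min⁻¹
C(t) = C₀ e^(−kt)  ⇒  t = ln(C₀/C) / k
t = ln(248/104) / 0.005874 = 0.8690 / 0.005874 ≈ 148 minutes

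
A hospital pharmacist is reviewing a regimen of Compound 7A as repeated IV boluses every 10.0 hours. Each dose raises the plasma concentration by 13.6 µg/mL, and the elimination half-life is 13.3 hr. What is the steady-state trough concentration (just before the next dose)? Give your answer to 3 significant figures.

k = ln 2 / 13.3 = 0.05212 hr⁻¹
Fraction remaining after one interval: e^(−kτ) = e^(−0.05212 × 10.0) = 0.5938
R = 1 / (1 − 0.5938) = 2.462
Css,max = 13.6 × 2.462 = 33.48 µg/mL
Css,min = Css,max × e^(−kτ) = 33.48 × 0.5938 ≈ 19.9 µg/mL

19.9 µg/mL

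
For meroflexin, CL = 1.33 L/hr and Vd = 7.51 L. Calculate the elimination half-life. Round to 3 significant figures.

3.91 hours

k = CL / V = 1.33 / 7.51 = 0.1771 hr⁻¹
t½ = ln 2 / k = ln 2 / 0.1771 ≈ 3.91 hours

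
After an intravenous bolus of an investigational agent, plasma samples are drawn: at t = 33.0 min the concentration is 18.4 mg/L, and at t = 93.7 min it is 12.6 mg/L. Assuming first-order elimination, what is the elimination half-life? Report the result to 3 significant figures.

111 minutes

k = ln(C₁/C₂) / (t₂ − t₁) = ln(18.4/12.6) / (93.7 − 33.0)
  = 0.3787 / 60.70 = 0.006238 min⁻¹
t½ = ln 2 / k = ln 2 / 0.006238 ≈ 111 minutes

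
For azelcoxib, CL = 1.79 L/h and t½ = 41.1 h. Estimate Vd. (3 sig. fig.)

106 L

k = ln 2 / t½ = ln 2 / 41.1 = 0.01686 h⁻¹
V = CL / k = 1.79 / 0.01686 ≈ 106 L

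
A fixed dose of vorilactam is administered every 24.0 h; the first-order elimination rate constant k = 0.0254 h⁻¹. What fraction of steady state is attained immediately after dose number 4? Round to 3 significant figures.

0.913

f_n = 1 − e^(−nkτ) = 1 − e^(−4 × 0.02540 × 24.0) = 1 − e^(−2.438) = 1 − 0.08730 ≈ 0.913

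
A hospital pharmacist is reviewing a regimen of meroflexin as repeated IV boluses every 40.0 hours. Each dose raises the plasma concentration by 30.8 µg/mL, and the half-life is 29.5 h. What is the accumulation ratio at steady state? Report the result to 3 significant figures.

1.64

k = ln 2 / 29.5 = 0.02350 h⁻¹
Fraction remaining after one interval: e^(−kτ) = e^(−0.02350 × 40.0) = 0.3907
R = 1 / (1 − 0.3907) = 1 / 0.6093 ≈ 1.64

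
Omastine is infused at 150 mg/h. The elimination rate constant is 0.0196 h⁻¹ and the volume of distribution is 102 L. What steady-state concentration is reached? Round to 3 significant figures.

CL = k · V = 0.0196 × 102 = 1.999 L/h
Css = rate / CL = 150 / 1.999 ≈ 75.0 µg/mL

75.0 µg/mL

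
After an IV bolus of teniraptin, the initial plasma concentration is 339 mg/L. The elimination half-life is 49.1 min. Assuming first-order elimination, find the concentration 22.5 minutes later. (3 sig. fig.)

k = ln 2 / 49.1 = 0.01412 min⁻¹
C(t) = C₀ e^(−kt) = 339 × e^(−0.01412 × 22.5) = 339 × e^(−0.3176) = 339 × 0.7279 ≈ 247 mg/L

247 mg/L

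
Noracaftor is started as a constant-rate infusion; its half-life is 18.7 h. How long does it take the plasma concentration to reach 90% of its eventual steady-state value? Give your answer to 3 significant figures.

62.1 hours

k = ln 2 / 18.7 = 0.03707 h⁻¹
f = 1 − e^(−kt)  ⇒  t = −ln(1 − f) / k
t = −ln(1 − 0.9) / 0.03707 = 2.303 / 0.03707 ≈ 62.1 hours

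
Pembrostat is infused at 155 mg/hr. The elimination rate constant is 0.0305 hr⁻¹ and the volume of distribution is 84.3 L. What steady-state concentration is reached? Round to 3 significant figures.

CL = k · V = 0.0305 × 84.3 = 2.571 L/hr
Css = rate / CL = 155 / 2.571 ≈ 60.3 µg/mL

60.3 µg/mL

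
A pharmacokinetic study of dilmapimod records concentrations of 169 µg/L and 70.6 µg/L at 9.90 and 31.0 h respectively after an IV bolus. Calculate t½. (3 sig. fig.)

16.8 hours

k = ln(C₁/C₂) / (t₂ − t₁) = ln(169/70.6) / (31.0 − 9.90)
  = 0.8729 / 21.10 = 0.04137 h⁻¹
t½ = ln 2 / k = ln 2 / 0.04137 ≈ 16.8 hours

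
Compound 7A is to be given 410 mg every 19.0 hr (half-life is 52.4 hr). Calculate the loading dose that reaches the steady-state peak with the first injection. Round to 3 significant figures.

k = ln 2 / 52.4 = 0.01323 hr⁻¹
Accumulation ratio R = 1 / (1 − e^(−kτ)) = 1 / (1 − e^(−0.01323×19.0)) = 1 / (1 − 0.7778) = 4.500
Loading dose = maintenance dose × R = 410 × 4.500 ≈ 1840 mg

1840 mg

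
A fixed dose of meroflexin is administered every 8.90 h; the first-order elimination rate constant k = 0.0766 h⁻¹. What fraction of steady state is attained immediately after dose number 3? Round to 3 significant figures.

0.871

f_n = 1 − e^(−nkτ) = 1 − e^(−3 × 0.07660 × 8.90) = 1 − e^(−2.045) = 1 − 0.1294 ≈ 0.871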